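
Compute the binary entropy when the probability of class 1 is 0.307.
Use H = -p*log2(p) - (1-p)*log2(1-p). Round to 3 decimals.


H = -0.307*log2(0.307) - 0.693*log2(0.693) = 0.890.

0.890


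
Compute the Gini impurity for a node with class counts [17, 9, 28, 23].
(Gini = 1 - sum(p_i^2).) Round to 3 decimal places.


Total = 77. Proportions: 17/77, 9/77, 28/77, 23/77. sum(p_i^2) = 0.2839. Gini = 1 - 0.2839 = 0.7161, which rounds to 0.716.

0.716


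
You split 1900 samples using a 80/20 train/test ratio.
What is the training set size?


Test set = 1900 * 20% = 380. Training set = 1900 - 380 = 1520.

1520


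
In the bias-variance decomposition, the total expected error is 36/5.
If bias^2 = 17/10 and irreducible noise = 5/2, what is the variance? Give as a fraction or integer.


Total error = bias^2 + variance + irreducible noise. So variance = 36/5 - 17/10 - 5/2 = 3.

3


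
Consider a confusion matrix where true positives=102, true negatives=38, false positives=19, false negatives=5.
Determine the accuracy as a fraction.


Accuracy = (TP + TN) / (TP + TN + FP + FN) = (102 + 38) / 164 = 35/41.

35/41


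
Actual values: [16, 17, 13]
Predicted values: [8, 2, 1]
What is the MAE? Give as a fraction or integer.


MAE = (1/3) * (|16-8|=8 + |17-2|=15 + |13-1|=12). Sum = 35. MAE = 35/3.

35/3


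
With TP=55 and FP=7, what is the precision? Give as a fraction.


Precision = TP / (TP + FP) = 55 / 62 = 55/62.

55/62


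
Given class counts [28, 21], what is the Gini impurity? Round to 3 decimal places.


Total = 49. Proportions: 28/49, 21/49. sum(p_i^2) = 0.5102. Gini = 1 - 0.5102 = 0.4898, which rounds to 0.490.

0.490


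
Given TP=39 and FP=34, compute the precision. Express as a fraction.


Precision = TP / (TP + FP) = 39 / 73 = 39/73.

39/73


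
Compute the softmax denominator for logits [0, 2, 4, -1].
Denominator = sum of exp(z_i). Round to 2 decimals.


Denom = e^0=1.0000 + e^2=7.3891 + e^4=54.5982 + e^-1=0.3679. Sum = 63.3552, which rounds to 63.36.

63.36


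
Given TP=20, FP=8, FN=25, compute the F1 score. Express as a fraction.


Precision = 20/28 = 5/7. Recall = 20/45 = 4/9. F1 = 2*P*R/(P+R) = 40/73.

40/73


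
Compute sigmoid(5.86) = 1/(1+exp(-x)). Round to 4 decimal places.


sigma(5.86) = 1/(1+e^(-5.86)) = 1/(1+0.002851) = 1/1.002851 = 0.9972.

0.9972


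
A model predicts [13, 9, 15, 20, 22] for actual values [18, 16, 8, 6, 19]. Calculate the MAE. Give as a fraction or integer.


MAE = (1/5) * (|18-13|=5 + |16-9|=7 + |8-15|=7 + |6-20|=14 + |19-22|=3). Sum = 36. MAE = 36/5.

36/5


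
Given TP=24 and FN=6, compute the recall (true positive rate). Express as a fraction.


Recall = TP / (TP + FN) = 24 / 30 = 4/5.

4/5


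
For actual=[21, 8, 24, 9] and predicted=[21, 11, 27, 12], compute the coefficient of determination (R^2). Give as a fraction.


Mean(y) = 31/2. SS_res = 27. SS_tot = 201. R^2 = 1 - 27/(201) = 58/67.

58/67


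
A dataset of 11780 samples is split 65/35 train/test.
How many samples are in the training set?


Test set = 11780 * 35% = 4123. Training set = 11780 - 4123 = 7657.

7657


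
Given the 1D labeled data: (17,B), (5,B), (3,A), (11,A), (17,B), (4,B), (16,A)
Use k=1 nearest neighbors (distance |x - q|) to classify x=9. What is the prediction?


Distances: |17-9|=8, |5-9|=4, |3-9|=6, |11-9|=2, |17-9|=8, |4-9|=5, |16-9|=7. 1 nearest: (11,A). Counts: {'A': 1}. Majority class: A.

A


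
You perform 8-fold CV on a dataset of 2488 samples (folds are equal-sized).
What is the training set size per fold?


Each validation fold has 2488/8 = 311 samples. Training set = 2488 - 311 = 2177.

2177


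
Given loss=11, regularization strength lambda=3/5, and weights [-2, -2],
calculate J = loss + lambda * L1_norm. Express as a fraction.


L1 norm = sum(|w|) = 4. J = 11 + 3/5 * 4 = 67/5.

67/5


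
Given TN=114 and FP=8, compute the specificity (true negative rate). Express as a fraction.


Specificity = TN / (TN + FP) = 114 / 122 = 57/61.

57/61


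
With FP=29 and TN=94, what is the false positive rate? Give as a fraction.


FPR = FP / (FP + TN) = 29 / 123 = 29/123.

29/123


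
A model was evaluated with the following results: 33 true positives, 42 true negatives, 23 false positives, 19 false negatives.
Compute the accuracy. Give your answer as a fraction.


Accuracy = (TP + TN) / (TP + TN + FP + FN) = (33 + 42) / 117 = 25/39.

25/39


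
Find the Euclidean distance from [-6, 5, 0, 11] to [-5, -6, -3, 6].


d = sqrt(sum of squared differences). (-6--5)^2=1, (5--6)^2=121, (0--3)^2=9, (11-6)^2=25. Sum = 156.

sqrt(156)


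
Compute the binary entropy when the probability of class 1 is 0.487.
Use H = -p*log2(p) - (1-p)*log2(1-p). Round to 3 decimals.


H = -0.487*log2(0.487) - 0.513*log2(0.513) = 1.000.

1.000


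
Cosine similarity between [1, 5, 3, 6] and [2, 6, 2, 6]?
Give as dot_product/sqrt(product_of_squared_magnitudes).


dot = 74. |a|^2 = 71, |b|^2 = 80. cos = 74/sqrt(5680).

74/sqrt(5680)


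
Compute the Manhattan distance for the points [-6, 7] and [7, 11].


d = sum of absolute differences: |-6-7|=13 + |7-11|=4 = 17.

17


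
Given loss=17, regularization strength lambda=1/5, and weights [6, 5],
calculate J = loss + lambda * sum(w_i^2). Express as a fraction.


L2 sq norm = sum(w^2) = 61. J = 17 + 1/5 * 61 = 146/5.

146/5


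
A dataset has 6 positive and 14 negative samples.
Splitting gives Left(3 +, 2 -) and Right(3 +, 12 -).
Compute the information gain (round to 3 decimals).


H(parent) = 0.8813. H(left) = 0.9710, H(right) = 0.7219. Weighted = (5/20)*0.9710 + (15/20)*0.7219 = 0.7842. IG = 0.8813 - 0.7842 = 0.0971, which rounds to 0.097.

0.097


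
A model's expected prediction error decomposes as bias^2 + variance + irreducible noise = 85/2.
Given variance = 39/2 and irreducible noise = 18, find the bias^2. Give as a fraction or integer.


Total error = bias^2 + variance + irreducible noise. So bias^2 = 85/2 - 39/2 - 18 = 5.

5


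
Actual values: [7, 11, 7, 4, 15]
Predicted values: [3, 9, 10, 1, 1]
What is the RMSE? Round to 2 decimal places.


MSE = 46.8000. RMSE = sqrt(46.8000) = 6.84.

6.84


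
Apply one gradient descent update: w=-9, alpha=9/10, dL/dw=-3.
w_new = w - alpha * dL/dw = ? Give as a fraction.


w_new = -9 - 9/10 * -3 = -9 - -27/10 = -63/10.

-63/10


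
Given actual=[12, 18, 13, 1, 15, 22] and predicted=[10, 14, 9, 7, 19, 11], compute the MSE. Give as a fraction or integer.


MSE = (1/6) * ((12-10)^2=4 + (18-14)^2=16 + (13-9)^2=16 + (1-7)^2=36 + (15-19)^2=16 + (22-11)^2=121). Sum = 209. MSE = 209/6.

209/6


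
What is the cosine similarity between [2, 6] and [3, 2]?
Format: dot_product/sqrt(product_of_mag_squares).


dot = 18. |a|^2 = 40, |b|^2 = 13. cos = 18/sqrt(520).

18/sqrt(520)


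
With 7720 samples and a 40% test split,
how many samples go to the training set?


Test set = 7720 * 40% = 3088. Training set = 7720 - 3088 = 4632.

4632


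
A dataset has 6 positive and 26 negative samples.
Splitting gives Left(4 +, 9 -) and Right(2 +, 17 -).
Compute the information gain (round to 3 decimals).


H(parent) = 0.6962. H(left) = 0.8905, H(right) = 0.4855. Weighted = (13/32)*0.8905 + (19/32)*0.4855 = 0.6500. IG = 0.6962 - 0.6500 = 0.0462, which rounds to 0.046.

0.046


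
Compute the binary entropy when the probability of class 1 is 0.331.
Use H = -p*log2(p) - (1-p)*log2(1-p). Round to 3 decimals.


H = -0.331*log2(0.331) - 0.669*log2(0.669) = 0.916.

0.916


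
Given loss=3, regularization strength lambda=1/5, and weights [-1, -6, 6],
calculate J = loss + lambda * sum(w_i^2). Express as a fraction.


L2 sq norm = sum(w^2) = 73. J = 3 + 1/5 * 73 = 88/5.

88/5


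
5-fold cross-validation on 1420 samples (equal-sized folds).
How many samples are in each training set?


Each validation fold has 1420/5 = 284 samples. Training set = 1420 - 284 = 1136.

1136


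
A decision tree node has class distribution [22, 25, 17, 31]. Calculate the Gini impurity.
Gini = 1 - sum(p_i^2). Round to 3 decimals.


Total = 95. Proportions: 22/95, 25/95, 17/95, 31/95. sum(p_i^2) = 0.2614. Gini = 1 - 0.2614 = 0.7386, which rounds to 0.739.

0.739


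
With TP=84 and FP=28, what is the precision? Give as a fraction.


Precision = TP / (TP + FP) = 84 / 112 = 3/4.

3/4


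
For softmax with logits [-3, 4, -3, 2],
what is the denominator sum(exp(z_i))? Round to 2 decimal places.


Denom = e^-3=0.0498 + e^4=54.5982 + e^-3=0.0498 + e^2=7.3891. Sum = 62.0869, which rounds to 62.09.

62.09


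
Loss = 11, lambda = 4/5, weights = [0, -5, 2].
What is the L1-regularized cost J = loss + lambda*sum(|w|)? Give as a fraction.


L1 norm = sum(|w|) = 7. J = 11 + 4/5 * 7 = 83/5.

83/5


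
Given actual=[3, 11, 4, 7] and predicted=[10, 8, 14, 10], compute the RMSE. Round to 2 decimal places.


MSE = 41.7500. RMSE = sqrt(41.7500) = 6.46.

6.46


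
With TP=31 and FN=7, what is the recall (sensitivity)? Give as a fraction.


Recall = TP / (TP + FN) = 31 / 38 = 31/38.

31/38


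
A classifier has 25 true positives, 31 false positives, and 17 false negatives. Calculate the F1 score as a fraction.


Precision = 25/56 = 25/56. Recall = 25/42 = 25/42. F1 = 2*P*R/(P+R) = 25/49.

25/49


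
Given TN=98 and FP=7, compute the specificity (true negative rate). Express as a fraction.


Specificity = TN / (TN + FP) = 98 / 105 = 14/15.

14/15


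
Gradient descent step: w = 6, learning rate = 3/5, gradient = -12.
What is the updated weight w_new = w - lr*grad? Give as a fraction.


w_new = 6 - 3/5 * -12 = 6 - -36/5 = 66/5.

66/5


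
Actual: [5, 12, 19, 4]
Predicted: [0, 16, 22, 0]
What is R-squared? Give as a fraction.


Mean(y) = 10. SS_res = 66. SS_tot = 146. R^2 = 1 - 66/(146) = 40/73.

40/73


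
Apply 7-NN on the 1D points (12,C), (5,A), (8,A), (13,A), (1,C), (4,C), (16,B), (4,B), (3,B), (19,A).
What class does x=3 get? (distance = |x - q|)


Distances: |12-3|=9, |5-3|=2, |8-3|=5, |13-3|=10, |1-3|=2, |4-3|=1, |16-3|=13, |4-3|=1, |3-3|=0, |19-3|=16. 7 nearest: (3,B), (4,B), (4,C), (5,A), (1,C), (8,A), (12,C). Counts: {'B': 2, 'C': 3, 'A': 2}. Majority class: C.

C


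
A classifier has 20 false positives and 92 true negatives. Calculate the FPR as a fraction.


FPR = FP / (FP + TN) = 20 / 112 = 5/28.

5/28


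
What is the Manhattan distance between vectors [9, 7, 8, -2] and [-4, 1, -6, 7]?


d = sum of absolute differences: |9--4|=13 + |7-1|=6 + |8--6|=14 + |-2-7|=9 = 42.

42


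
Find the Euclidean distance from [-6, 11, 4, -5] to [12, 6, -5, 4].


d = sqrt(sum of squared differences). (-6-12)^2=324, (11-6)^2=25, (4--5)^2=81, (-5-4)^2=81. Sum = 511.

sqrt(511)


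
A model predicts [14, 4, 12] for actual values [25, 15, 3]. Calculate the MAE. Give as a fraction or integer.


MAE = (1/3) * (|25-14|=11 + |15-4|=11 + |3-12|=9). Sum = 31. MAE = 31/3.

31/3


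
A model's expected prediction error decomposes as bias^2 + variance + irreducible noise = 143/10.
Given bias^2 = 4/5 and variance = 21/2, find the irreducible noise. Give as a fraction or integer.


Total error = bias^2 + variance + irreducible noise. So irreducible noise = 143/10 - 4/5 - 21/2 = 3.

3


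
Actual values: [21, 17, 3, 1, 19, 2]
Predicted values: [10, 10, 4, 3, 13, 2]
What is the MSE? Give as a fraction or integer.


MSE = (1/6) * ((21-10)^2=121 + (17-10)^2=49 + (3-4)^2=1 + (1-3)^2=4 + (19-13)^2=36 + (2-2)^2=0). Sum = 211. MSE = 211/6.

211/6


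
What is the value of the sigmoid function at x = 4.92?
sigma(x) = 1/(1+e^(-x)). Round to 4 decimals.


sigma(4.92) = 1/(1+e^(-4.92)) = 1/(1+0.007299) = 1/1.007299 = 0.9928.

0.9928


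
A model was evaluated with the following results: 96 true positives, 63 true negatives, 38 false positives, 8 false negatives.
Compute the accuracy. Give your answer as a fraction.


Accuracy = (TP + TN) / (TP + TN + FP + FN) = (96 + 63) / 205 = 159/205.

159/205


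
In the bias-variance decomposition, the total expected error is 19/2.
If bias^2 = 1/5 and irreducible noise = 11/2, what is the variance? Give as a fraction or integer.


Total error = bias^2 + variance + irreducible noise. So variance = 19/2 - 1/5 - 11/2 = 19/5.

19/5


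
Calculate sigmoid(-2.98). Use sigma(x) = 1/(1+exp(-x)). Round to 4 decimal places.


sigma(-2.98) = 1/(1+e^(2.98)) = 1/(1+19.687817) = 1/20.687817 = 0.0483.

0.0483


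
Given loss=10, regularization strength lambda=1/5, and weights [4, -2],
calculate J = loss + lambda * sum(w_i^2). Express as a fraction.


L2 sq norm = sum(w^2) = 20. J = 10 + 1/5 * 20 = 14.

14


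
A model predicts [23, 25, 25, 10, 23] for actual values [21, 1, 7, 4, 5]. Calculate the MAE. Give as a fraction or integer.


MAE = (1/5) * (|21-23|=2 + |1-25|=24 + |7-25|=18 + |4-10|=6 + |5-23|=18). Sum = 68. MAE = 68/5.

68/5


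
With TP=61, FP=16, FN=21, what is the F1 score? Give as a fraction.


Precision = 61/77 = 61/77. Recall = 61/82 = 61/82. F1 = 2*P*R/(P+R) = 122/159.

122/159


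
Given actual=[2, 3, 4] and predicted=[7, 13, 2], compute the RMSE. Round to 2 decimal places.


MSE = 43.0000. RMSE = sqrt(43.0000) = 6.56.

6.56


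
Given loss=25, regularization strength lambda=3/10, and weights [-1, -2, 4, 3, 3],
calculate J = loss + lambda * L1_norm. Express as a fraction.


L1 norm = sum(|w|) = 13. J = 25 + 3/10 * 13 = 289/10.

289/10


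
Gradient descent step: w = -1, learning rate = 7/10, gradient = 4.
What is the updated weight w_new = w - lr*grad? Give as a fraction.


w_new = -1 - 7/10 * 4 = -1 - 14/5 = -19/5.

-19/5


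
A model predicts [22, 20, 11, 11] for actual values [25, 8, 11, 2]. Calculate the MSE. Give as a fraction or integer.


MSE = (1/4) * ((25-22)^2=9 + (8-20)^2=144 + (11-11)^2=0 + (2-11)^2=81). Sum = 234. MSE = 117/2.

117/2


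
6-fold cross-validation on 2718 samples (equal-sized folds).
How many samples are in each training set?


Each validation fold has 2718/6 = 453 samples. Training set = 2718 - 453 = 2265.

2265


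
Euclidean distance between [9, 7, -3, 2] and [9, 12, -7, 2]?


d = sqrt(sum of squared differences). (9-9)^2=0, (7-12)^2=25, (-3--7)^2=16, (2-2)^2=0. Sum = 41.

sqrt(41)


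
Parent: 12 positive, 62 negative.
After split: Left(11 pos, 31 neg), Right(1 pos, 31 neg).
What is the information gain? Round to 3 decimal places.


H(parent) = 0.6395. H(left) = 0.8296, H(right) = 0.2006. Weighted = (42/74)*0.8296 + (32/74)*0.2006 = 0.5576. IG = 0.6395 - 0.5576 = 0.0819, which rounds to 0.082.

0.082


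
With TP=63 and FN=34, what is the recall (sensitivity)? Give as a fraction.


Recall = TP / (TP + FN) = 63 / 97 = 63/97.

63/97


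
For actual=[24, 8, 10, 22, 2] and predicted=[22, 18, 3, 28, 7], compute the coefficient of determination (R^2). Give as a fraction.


Mean(y) = 66/5. SS_res = 214. SS_tot = 1784/5. R^2 = 1 - 214/(1784/5) = 357/892.

357/892


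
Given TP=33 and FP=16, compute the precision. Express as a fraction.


Precision = TP / (TP + FP) = 33 / 49 = 33/49.

33/49


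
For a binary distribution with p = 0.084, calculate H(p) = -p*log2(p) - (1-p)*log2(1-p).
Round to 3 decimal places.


H = -0.084*log2(0.084) - 0.916*log2(0.916) = 0.416.

0.416


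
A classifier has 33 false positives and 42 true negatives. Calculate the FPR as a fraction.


FPR = FP / (FP + TN) = 33 / 75 = 11/25.

11/25


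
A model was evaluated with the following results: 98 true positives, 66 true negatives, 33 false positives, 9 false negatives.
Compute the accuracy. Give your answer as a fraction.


Accuracy = (TP + TN) / (TP + TN + FP + FN) = (98 + 66) / 206 = 82/103.

82/103


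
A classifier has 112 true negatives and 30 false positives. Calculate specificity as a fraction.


Specificity = TN / (TN + FP) = 112 / 142 = 56/71.

56/71


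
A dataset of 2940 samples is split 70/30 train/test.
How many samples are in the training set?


Test set = 2940 * 30% = 882. Training set = 2940 - 882 = 2058.

2058


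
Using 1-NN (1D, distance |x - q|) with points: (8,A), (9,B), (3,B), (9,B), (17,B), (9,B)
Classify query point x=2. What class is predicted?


Distances: |8-2|=6, |9-2|=7, |3-2|=1, |9-2|=7, |17-2|=15, |9-2|=7. 1 nearest: (3,B). Counts: {'B': 1}. Majority class: B.

B


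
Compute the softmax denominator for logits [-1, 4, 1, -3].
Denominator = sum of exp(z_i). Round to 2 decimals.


Denom = e^-1=0.3679 + e^4=54.5982 + e^1=2.7183 + e^-3=0.0498. Sum = 57.7342, which rounds to 57.73.

57.73


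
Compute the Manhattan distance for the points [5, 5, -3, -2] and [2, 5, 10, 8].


d = sum of absolute differences: |5-2|=3 + |5-5|=0 + |-3-10|=13 + |-2-8|=10 = 26.

26


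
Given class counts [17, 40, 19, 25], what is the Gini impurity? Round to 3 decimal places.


Total = 101. Proportions: 17/101, 40/101, 19/101, 25/101. sum(p_i^2) = 0.2818. Gini = 1 - 0.2818 = 0.7182, which rounds to 0.718.

0.718


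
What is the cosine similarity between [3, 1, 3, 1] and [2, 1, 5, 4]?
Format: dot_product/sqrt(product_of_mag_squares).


dot = 26. |a|^2 = 20, |b|^2 = 46. cos = 26/sqrt(920).

26/sqrt(920)


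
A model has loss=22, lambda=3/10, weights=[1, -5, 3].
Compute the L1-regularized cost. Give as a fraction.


L1 norm = sum(|w|) = 9. J = 22 + 3/10 * 9 = 247/10.

247/10


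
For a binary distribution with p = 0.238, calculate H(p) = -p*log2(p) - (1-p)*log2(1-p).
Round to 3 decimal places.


H = -0.238*log2(0.238) - 0.762*log2(0.762) = 0.792.

0.792


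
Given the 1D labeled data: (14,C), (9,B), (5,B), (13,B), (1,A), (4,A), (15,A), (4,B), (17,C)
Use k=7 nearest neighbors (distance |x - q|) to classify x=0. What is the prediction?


Distances: |14-0|=14, |9-0|=9, |5-0|=5, |13-0|=13, |1-0|=1, |4-0|=4, |15-0|=15, |4-0|=4, |17-0|=17. 7 nearest: (1,A), (4,A), (4,B), (5,B), (9,B), (13,B), (14,C). Counts: {'A': 2, 'B': 4, 'C': 1}. Majority class: B.

B


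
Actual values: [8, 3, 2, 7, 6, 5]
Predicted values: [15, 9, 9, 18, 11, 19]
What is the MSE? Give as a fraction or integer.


MSE = (1/6) * ((8-15)^2=49 + (3-9)^2=36 + (2-9)^2=49 + (7-18)^2=121 + (6-11)^2=25 + (5-19)^2=196). Sum = 476. MSE = 238/3.

238/3


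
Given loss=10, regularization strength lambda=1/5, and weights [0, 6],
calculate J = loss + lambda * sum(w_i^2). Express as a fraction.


L2 sq norm = sum(w^2) = 36. J = 10 + 1/5 * 36 = 86/5.

86/5


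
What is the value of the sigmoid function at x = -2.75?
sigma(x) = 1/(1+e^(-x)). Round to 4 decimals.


sigma(-2.75) = 1/(1+e^(2.75)) = 1/(1+15.642632) = 1/16.642632 = 0.0601.

0.0601


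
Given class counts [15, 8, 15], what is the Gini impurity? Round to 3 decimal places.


Total = 38. Proportions: 15/38, 8/38, 15/38. sum(p_i^2) = 0.3560. Gini = 1 - 0.3560 = 0.6440, which rounds to 0.644.

0.644


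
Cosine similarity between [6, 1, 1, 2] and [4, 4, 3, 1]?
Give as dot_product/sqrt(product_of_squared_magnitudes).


dot = 33. |a|^2 = 42, |b|^2 = 42. cos = 33/sqrt(1764).

33/sqrt(1764)


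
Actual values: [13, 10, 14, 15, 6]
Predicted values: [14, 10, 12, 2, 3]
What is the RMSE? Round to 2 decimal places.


MSE = 36.6000. RMSE = sqrt(36.6000) = 6.05.

6.05


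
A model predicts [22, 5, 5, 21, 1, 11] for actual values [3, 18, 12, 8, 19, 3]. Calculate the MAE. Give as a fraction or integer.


MAE = (1/6) * (|3-22|=19 + |18-5|=13 + |12-5|=7 + |8-21|=13 + |19-1|=18 + |3-11|=8). Sum = 78. MAE = 13.

13


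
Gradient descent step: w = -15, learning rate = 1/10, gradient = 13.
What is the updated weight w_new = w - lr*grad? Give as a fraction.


w_new = -15 - 1/10 * 13 = -15 - 13/10 = -163/10.

-163/10


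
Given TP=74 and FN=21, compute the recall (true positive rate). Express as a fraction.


Recall = TP / (TP + FN) = 74 / 95 = 74/95.

74/95


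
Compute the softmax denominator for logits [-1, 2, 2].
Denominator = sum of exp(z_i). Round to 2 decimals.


Denom = e^-1=0.3679 + e^2=7.3891 + e^2=7.3891. Sum = 15.1461, which rounds to 15.15.

15.15


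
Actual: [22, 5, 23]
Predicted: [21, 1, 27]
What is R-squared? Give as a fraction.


Mean(y) = 50/3. SS_res = 33. SS_tot = 614/3. R^2 = 1 - 33/(614/3) = 515/614.

515/614


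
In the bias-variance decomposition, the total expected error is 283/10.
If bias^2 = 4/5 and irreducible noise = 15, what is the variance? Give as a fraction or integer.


Total error = bias^2 + variance + irreducible noise. So variance = 283/10 - 4/5 - 15 = 25/2.

25/2


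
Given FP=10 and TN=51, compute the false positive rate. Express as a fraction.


FPR = FP / (FP + TN) = 10 / 61 = 10/61.

10/61


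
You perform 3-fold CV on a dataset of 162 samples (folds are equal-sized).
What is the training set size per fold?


Each validation fold has 162/3 = 54 samples. Training set = 162 - 54 = 108.

108


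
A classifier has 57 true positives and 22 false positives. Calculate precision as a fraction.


Precision = TP / (TP + FP) = 57 / 79 = 57/79.

57/79


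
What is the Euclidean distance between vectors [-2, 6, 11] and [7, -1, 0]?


d = sqrt(sum of squared differences). (-2-7)^2=81, (6--1)^2=49, (11-0)^2=121. Sum = 251.

sqrt(251)


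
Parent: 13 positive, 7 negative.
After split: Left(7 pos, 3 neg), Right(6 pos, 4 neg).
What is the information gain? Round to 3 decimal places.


H(parent) = 0.9341. H(left) = 0.8813, H(right) = 0.9710. Weighted = (10/20)*0.8813 + (10/20)*0.9710 = 0.9262. IG = 0.9341 - 0.9262 = 0.0079, which rounds to 0.008.

0.008


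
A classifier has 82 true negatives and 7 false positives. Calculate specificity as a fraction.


Specificity = TN / (TN + FP) = 82 / 89 = 82/89.

82/89


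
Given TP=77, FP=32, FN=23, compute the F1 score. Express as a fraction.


Precision = 77/109 = 77/109. Recall = 77/100 = 77/100. F1 = 2*P*R/(P+R) = 14/19.

14/19


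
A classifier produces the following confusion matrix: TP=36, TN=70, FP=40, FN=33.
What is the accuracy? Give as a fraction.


Accuracy = (TP + TN) / (TP + TN + FP + FN) = (36 + 70) / 179 = 106/179.

106/179


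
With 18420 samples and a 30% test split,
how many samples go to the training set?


Test set = 18420 * 30% = 5526. Training set = 18420 - 5526 = 12894.

12894


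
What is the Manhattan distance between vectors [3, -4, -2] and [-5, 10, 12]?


d = sum of absolute differences: |3--5|=8 + |-4-10|=14 + |-2-12|=14 = 36.

36


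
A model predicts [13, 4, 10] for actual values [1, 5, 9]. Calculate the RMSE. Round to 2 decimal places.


MSE = 48.6667. RMSE = sqrt(48.6667) = 6.98.

6.98


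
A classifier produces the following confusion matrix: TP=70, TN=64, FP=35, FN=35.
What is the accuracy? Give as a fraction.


Accuracy = (TP + TN) / (TP + TN + FP + FN) = (70 + 64) / 204 = 67/102.

67/102


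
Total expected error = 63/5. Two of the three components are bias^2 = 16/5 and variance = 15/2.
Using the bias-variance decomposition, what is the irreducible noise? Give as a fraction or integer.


Total error = bias^2 + variance + irreducible noise. So irreducible noise = 63/5 - 16/5 - 15/2 = 19/10.

19/10


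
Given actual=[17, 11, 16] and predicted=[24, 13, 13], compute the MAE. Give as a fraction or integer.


MAE = (1/3) * (|17-24|=7 + |11-13|=2 + |16-13|=3). Sum = 12. MAE = 4.

4


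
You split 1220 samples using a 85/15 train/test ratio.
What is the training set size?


Test set = 1220 * 15% = 183. Training set = 1220 - 183 = 1037.

1037


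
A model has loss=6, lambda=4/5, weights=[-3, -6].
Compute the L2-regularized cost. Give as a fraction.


L2 sq norm = sum(w^2) = 45. J = 6 + 4/5 * 45 = 42.

42


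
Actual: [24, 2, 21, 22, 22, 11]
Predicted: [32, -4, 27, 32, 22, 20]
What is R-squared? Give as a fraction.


Mean(y) = 17. SS_res = 317. SS_tot = 376. R^2 = 1 - 317/(376) = 59/376.

59/376


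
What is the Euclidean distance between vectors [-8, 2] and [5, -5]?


d = sqrt(sum of squared differences). (-8-5)^2=169, (2--5)^2=49. Sum = 218.

sqrt(218)


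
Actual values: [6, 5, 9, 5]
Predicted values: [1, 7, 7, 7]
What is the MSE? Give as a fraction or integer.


MSE = (1/4) * ((6-1)^2=25 + (5-7)^2=4 + (9-7)^2=4 + (5-7)^2=4). Sum = 37. MSE = 37/4.

37/4


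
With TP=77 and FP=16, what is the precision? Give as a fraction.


Precision = TP / (TP + FP) = 77 / 93 = 77/93.

77/93


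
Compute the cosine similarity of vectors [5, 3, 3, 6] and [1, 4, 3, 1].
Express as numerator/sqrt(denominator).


dot = 32. |a|^2 = 79, |b|^2 = 27. cos = 32/sqrt(2133).

32/sqrt(2133)


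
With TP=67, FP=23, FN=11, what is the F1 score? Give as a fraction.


Precision = 67/90 = 67/90. Recall = 67/78 = 67/78. F1 = 2*P*R/(P+R) = 67/84.

67/84


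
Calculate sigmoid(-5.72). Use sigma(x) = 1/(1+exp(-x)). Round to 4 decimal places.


sigma(-5.72) = 1/(1+e^(5.72)) = 1/(1+304.904923) = 1/305.904923 = 0.0033.

0.0033


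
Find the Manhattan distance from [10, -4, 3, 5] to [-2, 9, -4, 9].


d = sum of absolute differences: |10--2|=12 + |-4-9|=13 + |3--4|=7 + |5-9|=4 = 36.

36


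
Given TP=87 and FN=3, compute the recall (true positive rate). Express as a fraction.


Recall = TP / (TP + FN) = 87 / 90 = 29/30.

29/30


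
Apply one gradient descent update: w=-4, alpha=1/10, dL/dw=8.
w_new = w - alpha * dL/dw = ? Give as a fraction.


w_new = -4 - 1/10 * 8 = -4 - 4/5 = -24/5.

-24/5


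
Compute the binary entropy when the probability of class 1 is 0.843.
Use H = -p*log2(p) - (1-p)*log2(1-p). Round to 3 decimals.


H = -0.843*log2(0.843) - 0.157*log2(0.157) = 0.627.

0.627


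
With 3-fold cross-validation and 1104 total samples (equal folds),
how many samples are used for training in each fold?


Each validation fold has 1104/3 = 368 samples. Training set = 1104 - 368 = 736.

736


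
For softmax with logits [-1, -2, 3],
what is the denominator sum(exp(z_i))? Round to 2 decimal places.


Denom = e^-1=0.3679 + e^-2=0.1353 + e^3=20.0855. Sum = 20.5887, which rounds to 20.59.

20.59


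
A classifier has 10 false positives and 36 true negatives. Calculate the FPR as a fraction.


FPR = FP / (FP + TN) = 10 / 46 = 5/23.

5/23


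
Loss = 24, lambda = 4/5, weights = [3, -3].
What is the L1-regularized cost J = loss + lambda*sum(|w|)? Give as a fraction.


L1 norm = sum(|w|) = 6. J = 24 + 4/5 * 6 = 144/5.

144/5


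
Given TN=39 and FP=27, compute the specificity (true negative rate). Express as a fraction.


Specificity = TN / (TN + FP) = 39 / 66 = 13/22.

13/22


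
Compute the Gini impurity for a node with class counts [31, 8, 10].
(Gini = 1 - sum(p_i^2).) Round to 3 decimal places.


Total = 49. Proportions: 31/49, 8/49, 10/49. sum(p_i^2) = 0.4686. Gini = 1 - 0.4686 = 0.5314, which rounds to 0.531.

0.531


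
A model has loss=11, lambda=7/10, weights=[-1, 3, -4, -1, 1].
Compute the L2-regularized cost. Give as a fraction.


L2 sq norm = sum(w^2) = 28. J = 11 + 7/10 * 28 = 153/5.

153/5


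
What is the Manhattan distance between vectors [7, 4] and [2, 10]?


d = sum of absolute differences: |7-2|=5 + |4-10|=6 = 11.

11


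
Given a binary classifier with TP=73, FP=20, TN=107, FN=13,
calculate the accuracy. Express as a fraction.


Accuracy = (TP + TN) / (TP + TN + FP + FN) = (73 + 107) / 213 = 60/71.

60/71


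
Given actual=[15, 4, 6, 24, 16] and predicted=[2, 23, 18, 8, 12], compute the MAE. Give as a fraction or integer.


MAE = (1/5) * (|15-2|=13 + |4-23|=19 + |6-18|=12 + |24-8|=16 + |16-12|=4). Sum = 64. MAE = 64/5.

64/5


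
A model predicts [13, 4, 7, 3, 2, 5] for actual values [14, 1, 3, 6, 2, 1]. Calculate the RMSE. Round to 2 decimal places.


MSE = 8.5000. RMSE = sqrt(8.5000) = 2.92.

2.92


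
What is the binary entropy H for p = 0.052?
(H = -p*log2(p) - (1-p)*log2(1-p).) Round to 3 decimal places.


H = -0.052*log2(0.052) - 0.948*log2(0.948) = 0.295.

0.295


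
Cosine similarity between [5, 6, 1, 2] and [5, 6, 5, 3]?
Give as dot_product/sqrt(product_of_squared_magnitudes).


dot = 72. |a|^2 = 66, |b|^2 = 95. cos = 72/sqrt(6270).

72/sqrt(6270)


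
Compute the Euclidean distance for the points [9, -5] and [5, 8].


d = sqrt(sum of squared differences). (9-5)^2=16, (-5-8)^2=169. Sum = 185.

sqrt(185)


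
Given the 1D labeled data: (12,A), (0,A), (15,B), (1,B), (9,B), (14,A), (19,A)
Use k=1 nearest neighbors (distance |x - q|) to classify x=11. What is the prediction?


Distances: |12-11|=1, |0-11|=11, |15-11|=4, |1-11|=10, |9-11|=2, |14-11|=3, |19-11|=8. 1 nearest: (12,A). Counts: {'A': 1}. Majority class: A.

A


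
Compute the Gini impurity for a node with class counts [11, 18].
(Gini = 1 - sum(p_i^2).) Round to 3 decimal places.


Total = 29. Proportions: 11/29, 18/29. sum(p_i^2) = 0.5291. Gini = 1 - 0.5291 = 0.4709, which rounds to 0.471.

0.471


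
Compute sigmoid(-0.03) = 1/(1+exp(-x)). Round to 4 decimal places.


sigma(-0.03) = 1/(1+e^(0.03)) = 1/(1+1.030455) = 1/2.030455 = 0.4925.

0.4925


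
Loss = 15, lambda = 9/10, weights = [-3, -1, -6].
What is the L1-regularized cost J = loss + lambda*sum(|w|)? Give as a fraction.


L1 norm = sum(|w|) = 10. J = 15 + 9/10 * 10 = 24.

24


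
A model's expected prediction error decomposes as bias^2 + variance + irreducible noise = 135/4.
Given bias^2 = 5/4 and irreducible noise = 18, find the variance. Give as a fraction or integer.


Total error = bias^2 + variance + irreducible noise. So variance = 135/4 - 5/4 - 18 = 29/2.

29/2


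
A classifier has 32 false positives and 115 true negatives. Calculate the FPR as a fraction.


FPR = FP / (FP + TN) = 32 / 147 = 32/147.

32/147


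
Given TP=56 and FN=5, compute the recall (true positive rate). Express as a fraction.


Recall = TP / (TP + FN) = 56 / 61 = 56/61.

56/61


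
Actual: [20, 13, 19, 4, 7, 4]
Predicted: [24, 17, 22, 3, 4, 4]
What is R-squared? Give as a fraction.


Mean(y) = 67/6. SS_res = 51. SS_tot = 1577/6. R^2 = 1 - 51/(1577/6) = 1271/1577.

1271/1577


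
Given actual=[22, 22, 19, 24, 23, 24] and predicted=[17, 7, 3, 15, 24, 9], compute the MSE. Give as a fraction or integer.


MSE = (1/6) * ((22-17)^2=25 + (22-7)^2=225 + (19-3)^2=256 + (24-15)^2=81 + (23-24)^2=1 + (24-9)^2=225). Sum = 813. MSE = 271/2.

271/2


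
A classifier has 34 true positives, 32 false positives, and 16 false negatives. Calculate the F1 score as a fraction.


Precision = 34/66 = 17/33. Recall = 34/50 = 17/25. F1 = 2*P*R/(P+R) = 17/29.

17/29


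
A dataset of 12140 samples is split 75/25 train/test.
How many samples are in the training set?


Test set = 12140 * 25% = 3035. Training set = 12140 - 3035 = 9105.

9105


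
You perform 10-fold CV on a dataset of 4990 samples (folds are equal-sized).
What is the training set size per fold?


Each validation fold has 4990/10 = 499 samples. Training set = 4990 - 499 = 4491.

4491


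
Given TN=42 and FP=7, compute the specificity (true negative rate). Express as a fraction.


Specificity = TN / (TN + FP) = 42 / 49 = 6/7.

6/7


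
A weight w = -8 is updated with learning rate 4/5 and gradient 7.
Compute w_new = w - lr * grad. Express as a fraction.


w_new = -8 - 4/5 * 7 = -8 - 28/5 = -68/5.

-68/5


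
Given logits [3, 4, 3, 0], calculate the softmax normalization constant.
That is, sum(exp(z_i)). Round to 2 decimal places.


Denom = e^3=20.0855 + e^4=54.5982 + e^3=20.0855 + e^0=1.0000. Sum = 95.7692, which rounds to 95.77.

95.77


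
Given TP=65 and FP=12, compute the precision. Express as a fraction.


Precision = TP / (TP + FP) = 65 / 77 = 65/77.

65/77


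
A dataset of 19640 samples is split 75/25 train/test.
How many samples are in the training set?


Test set = 19640 * 25% = 4910. Training set = 19640 - 4910 = 14730.

14730


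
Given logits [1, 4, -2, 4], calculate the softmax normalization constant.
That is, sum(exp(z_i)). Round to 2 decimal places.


Denom = e^1=2.7183 + e^4=54.5982 + e^-2=0.1353 + e^4=54.5982. Sum = 112.0500, which rounds to 112.05.

112.05


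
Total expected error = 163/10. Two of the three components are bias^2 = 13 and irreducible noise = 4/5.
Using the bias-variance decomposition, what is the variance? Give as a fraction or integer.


Total error = bias^2 + variance + irreducible noise. So variance = 163/10 - 13 - 4/5 = 5/2.

5/2


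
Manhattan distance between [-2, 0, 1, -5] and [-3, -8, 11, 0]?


d = sum of absolute differences: |-2--3|=1 + |0--8|=8 + |1-11|=10 + |-5-0|=5 = 24.

24


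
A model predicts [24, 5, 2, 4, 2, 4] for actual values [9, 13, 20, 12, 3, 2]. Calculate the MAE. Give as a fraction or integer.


MAE = (1/6) * (|9-24|=15 + |13-5|=8 + |20-2|=18 + |12-4|=8 + |3-2|=1 + |2-4|=2). Sum = 52. MAE = 26/3.

26/3


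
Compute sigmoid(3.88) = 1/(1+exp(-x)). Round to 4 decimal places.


sigma(3.88) = 1/(1+e^(-3.88)) = 1/(1+0.020651) = 1/1.020651 = 0.9798.

0.9798


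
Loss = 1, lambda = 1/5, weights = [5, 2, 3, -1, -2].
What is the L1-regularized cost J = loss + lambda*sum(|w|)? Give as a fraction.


L1 norm = sum(|w|) = 13. J = 1 + 1/5 * 13 = 18/5.

18/5


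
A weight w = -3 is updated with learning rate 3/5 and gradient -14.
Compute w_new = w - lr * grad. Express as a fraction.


w_new = -3 - 3/5 * -14 = -3 - -42/5 = 27/5.

27/5


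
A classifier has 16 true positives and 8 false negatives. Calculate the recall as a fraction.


Recall = TP / (TP + FN) = 16 / 24 = 2/3.

2/3


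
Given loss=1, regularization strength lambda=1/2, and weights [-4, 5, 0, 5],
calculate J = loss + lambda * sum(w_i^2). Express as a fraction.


L2 sq norm = sum(w^2) = 66. J = 1 + 1/2 * 66 = 34.

34


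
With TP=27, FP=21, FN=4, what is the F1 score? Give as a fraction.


Precision = 27/48 = 9/16. Recall = 27/31 = 27/31. F1 = 2*P*R/(P+R) = 54/79.

54/79


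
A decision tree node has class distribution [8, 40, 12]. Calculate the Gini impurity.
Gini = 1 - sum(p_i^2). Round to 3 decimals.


Total = 60. Proportions: 8/60, 40/60, 12/60. sum(p_i^2) = 0.5022. Gini = 1 - 0.5022 = 0.4978, which rounds to 0.498.

0.498


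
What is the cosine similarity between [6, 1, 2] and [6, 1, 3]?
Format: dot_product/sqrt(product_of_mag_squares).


dot = 43. |a|^2 = 41, |b|^2 = 46. cos = 43/sqrt(1886).

43/sqrt(1886)


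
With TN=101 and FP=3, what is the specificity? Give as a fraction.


Specificity = TN / (TN + FP) = 101 / 104 = 101/104.

101/104


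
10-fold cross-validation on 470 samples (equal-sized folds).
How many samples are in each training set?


Each validation fold has 470/10 = 47 samples. Training set = 470 - 47 = 423.

423


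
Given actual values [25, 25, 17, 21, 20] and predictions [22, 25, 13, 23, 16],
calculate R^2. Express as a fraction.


Mean(y) = 108/5. SS_res = 45. SS_tot = 236/5. R^2 = 1 - 45/(236/5) = 11/236.

11/236


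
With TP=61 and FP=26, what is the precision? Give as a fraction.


Precision = TP / (TP + FP) = 61 / 87 = 61/87.

61/87


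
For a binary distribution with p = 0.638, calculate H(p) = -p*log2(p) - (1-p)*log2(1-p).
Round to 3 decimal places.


H = -0.638*log2(0.638) - 0.362*log2(0.362) = 0.944.

0.944


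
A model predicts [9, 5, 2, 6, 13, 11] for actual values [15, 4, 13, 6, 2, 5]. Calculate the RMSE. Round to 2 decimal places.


MSE = 52.5000. RMSE = sqrt(52.5000) = 7.25.

7.25


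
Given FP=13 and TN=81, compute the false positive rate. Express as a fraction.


FPR = FP / (FP + TN) = 13 / 94 = 13/94.

13/94


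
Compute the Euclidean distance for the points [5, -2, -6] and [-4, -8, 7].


d = sqrt(sum of squared differences). (5--4)^2=81, (-2--8)^2=36, (-6-7)^2=169. Sum = 286.

sqrt(286)


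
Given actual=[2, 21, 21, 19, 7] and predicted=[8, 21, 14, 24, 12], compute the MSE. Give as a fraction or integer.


MSE = (1/5) * ((2-8)^2=36 + (21-21)^2=0 + (21-14)^2=49 + (19-24)^2=25 + (7-12)^2=25). Sum = 135. MSE = 27.

27


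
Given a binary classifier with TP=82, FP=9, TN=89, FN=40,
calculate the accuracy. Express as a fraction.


Accuracy = (TP + TN) / (TP + TN + FP + FN) = (82 + 89) / 220 = 171/220.

171/220


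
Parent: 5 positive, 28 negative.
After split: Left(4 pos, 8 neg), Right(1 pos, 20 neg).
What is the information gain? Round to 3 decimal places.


H(parent) = 0.6136. H(left) = 0.9183, H(right) = 0.2762. Weighted = (12/33)*0.9183 + (21/33)*0.2762 = 0.5097. IG = 0.6136 - 0.5097 = 0.1039, which rounds to 0.104.

0.104


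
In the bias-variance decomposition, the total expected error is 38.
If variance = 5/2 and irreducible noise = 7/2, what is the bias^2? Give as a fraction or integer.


Total error = bias^2 + variance + irreducible noise. So bias^2 = 38 - 5/2 - 7/2 = 32.

32


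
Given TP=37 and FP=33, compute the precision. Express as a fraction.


Precision = TP / (TP + FP) = 37 / 70 = 37/70.

37/70


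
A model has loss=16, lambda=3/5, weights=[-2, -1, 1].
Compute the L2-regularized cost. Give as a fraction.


L2 sq norm = sum(w^2) = 6. J = 16 + 3/5 * 6 = 98/5.

98/5


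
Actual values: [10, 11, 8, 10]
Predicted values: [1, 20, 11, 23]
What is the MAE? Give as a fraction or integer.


MAE = (1/4) * (|10-1|=9 + |11-20|=9 + |8-11|=3 + |10-23|=13). Sum = 34. MAE = 17/2.

17/2


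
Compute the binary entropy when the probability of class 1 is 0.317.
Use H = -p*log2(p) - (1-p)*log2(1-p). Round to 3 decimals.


H = -0.317*log2(0.317) - 0.683*log2(0.683) = 0.901.

0.901


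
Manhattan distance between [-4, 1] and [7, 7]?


d = sum of absolute differences: |-4-7|=11 + |1-7|=6 = 17.

17


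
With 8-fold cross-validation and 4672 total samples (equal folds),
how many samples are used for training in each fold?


Each validation fold has 4672/8 = 584 samples. Training set = 4672 - 584 = 4088.

4088


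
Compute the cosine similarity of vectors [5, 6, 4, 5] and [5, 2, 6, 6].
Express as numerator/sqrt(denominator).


dot = 91. |a|^2 = 102, |b|^2 = 101. cos = 91/sqrt(10302).

91/sqrt(10302)


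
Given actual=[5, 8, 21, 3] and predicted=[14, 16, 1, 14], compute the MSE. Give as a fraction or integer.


MSE = (1/4) * ((5-14)^2=81 + (8-16)^2=64 + (21-1)^2=400 + (3-14)^2=121). Sum = 666. MSE = 333/2.

333/2


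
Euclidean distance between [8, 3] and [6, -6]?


d = sqrt(sum of squared differences). (8-6)^2=4, (3--6)^2=81. Sum = 85.

sqrt(85)


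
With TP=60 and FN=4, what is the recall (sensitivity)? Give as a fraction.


Recall = TP / (TP + FN) = 60 / 64 = 15/16.

15/16


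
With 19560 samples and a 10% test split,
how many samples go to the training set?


Test set = 19560 * 10% = 1956. Training set = 19560 - 1956 = 17604.

17604


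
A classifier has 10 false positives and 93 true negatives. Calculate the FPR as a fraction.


FPR = FP / (FP + TN) = 10 / 103 = 10/103.

10/103


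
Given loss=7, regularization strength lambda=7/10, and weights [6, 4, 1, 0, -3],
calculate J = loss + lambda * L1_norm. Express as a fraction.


L1 norm = sum(|w|) = 14. J = 7 + 7/10 * 14 = 84/5.

84/5


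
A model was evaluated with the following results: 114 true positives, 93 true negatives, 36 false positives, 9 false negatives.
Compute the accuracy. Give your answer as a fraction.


Accuracy = (TP + TN) / (TP + TN + FP + FN) = (114 + 93) / 252 = 23/28.

23/28


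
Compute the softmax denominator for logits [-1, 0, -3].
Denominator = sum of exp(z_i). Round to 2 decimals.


Denom = e^-1=0.3679 + e^0=1.0000 + e^-3=0.0498. Sum = 1.4177, which rounds to 1.42.

1.42


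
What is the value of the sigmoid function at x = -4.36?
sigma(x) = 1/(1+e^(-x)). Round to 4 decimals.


sigma(-4.36) = 1/(1+e^(4.36)) = 1/(1+78.257134) = 1/79.257134 = 0.0126.

0.0126
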